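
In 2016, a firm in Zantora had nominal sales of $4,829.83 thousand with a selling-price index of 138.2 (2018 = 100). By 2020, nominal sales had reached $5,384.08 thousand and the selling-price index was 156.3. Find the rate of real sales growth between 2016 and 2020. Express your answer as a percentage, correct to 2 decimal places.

-1.43%

Deflate each year: 2016 → 4829.83/1.382 = 3494.81; 2020 → 5384.08/1.563 = 3444.71.
So real sales changed by 3444.71/3494.81 − 1 = -0.0143, i.e. -1.43%.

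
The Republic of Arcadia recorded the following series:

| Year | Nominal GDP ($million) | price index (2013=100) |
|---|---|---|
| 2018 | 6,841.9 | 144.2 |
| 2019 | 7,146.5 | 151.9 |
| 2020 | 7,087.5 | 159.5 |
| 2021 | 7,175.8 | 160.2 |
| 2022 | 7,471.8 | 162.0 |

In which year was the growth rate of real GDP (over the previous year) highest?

2022

2019: real = 7146.5/1.519 = 4704.74; growth vs 2018 (4744.73) = -0.84%.
2020: real = 7087.5/1.595 = 4443.57; growth vs 2019 (4704.74) = -5.55%.
2021: real = 7175.8/1.602 = 4479.28; growth vs 2020 (4443.57) = 0.80%.
2022: real = 7471.8/1.620 = 4612.22; growth vs 2021 (4479.28) = 2.97%.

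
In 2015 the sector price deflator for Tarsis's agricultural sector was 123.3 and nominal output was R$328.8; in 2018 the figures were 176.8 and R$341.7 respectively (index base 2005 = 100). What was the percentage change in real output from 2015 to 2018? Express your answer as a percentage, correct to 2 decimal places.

Deflate each year: 2015 → 328.8/1.233 = 266.67; 2018 → 341.7/1.768 = 193.27.
So real output changed by 193.27/266.67 − 1 = -0.2752, i.e. -27.52%.

-27.52%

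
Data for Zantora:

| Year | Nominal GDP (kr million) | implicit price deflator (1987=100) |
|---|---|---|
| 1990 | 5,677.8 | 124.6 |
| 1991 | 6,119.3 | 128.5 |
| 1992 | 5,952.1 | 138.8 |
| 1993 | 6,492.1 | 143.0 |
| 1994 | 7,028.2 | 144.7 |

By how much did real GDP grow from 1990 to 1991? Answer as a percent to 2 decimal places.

4.50%

Real GDP 1990 = 5677.8/1.246 = 4556.82.
Real GDP 1991 = 6119.3/1.285 = 4762.10.
Change = 4762.10/4556.82 − 1 = 0.0450.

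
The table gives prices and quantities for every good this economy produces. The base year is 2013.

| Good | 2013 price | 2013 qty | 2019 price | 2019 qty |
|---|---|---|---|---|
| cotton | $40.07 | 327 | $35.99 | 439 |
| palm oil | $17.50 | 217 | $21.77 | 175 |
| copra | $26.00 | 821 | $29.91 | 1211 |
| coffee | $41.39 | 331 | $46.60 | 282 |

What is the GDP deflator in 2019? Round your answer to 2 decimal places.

Nominal GDP 2019 = 35.99·439 + 21.77·175 + 29.91·1211 + 46.60·282 = 68971.57.
Real GDP 2019 (at 2013 prices) = 40.07·439 + 17.50·175 + 26.00·1211 + 41.39·282 = 63811.21.
Deflator = Nominal/Real × 100 = 68971.57/63811.21 × 100 = 108.087.

108.09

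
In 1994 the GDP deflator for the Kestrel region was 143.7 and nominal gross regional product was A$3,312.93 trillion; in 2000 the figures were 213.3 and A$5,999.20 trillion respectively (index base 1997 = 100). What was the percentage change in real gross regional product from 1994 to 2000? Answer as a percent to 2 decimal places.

22.00%

Deflate each year: 1994 → 3312.93/1.437 = 2305.45; 2000 → 5999.20/2.133 = 2812.56.
So real gross regional product changed by 2812.56/2305.45 − 1 = 0.2200, i.e. 22.00%.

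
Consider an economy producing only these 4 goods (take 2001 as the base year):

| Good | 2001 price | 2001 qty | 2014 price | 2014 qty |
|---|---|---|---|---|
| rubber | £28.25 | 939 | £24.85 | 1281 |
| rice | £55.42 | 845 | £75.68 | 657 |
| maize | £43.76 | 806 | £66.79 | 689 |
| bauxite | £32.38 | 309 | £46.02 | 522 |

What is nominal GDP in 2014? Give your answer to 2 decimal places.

£151595.36

Nominal GDP 2014 = Σ (p_2014 × q_2014) = 24.85·1281 + 75.68·657 + 66.79·689 + 46.02·522 = 151595.36.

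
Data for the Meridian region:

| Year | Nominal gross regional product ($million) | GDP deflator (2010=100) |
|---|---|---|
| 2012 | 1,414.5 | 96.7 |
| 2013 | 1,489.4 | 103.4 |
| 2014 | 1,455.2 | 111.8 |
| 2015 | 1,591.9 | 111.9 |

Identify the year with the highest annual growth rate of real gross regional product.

2013: real = 1489.4/1.034 = 1440.43; growth vs 2012 (1462.77) = -1.53%.
2014: real = 1455.2/1.118 = 1301.61; growth vs 2013 (1440.43) = -9.64%.
2015: real = 1591.9/1.119 = 1422.61; growth vs 2014 (1301.61) = 9.30%.

2015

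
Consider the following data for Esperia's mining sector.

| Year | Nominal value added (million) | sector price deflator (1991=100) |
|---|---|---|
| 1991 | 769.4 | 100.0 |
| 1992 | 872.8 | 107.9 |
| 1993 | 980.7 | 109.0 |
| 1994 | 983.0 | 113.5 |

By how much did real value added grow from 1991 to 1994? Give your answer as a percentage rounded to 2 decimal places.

12.57%

Real value added 1991 = 769.4/1.000 = 769.40.
Real value added 1994 = 983.0/1.135 = 866.08.
Change = 866.08/769.40 − 1 = 0.1257.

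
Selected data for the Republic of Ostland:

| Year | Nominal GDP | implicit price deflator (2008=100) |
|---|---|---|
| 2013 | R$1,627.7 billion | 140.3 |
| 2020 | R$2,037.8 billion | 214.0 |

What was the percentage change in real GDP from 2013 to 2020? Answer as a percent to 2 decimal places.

-17.92%

Deflate each year: 2013 → 1627.7/1.403 = 1160.16; 2020 → 2037.8/2.140 = 952.24.
So real GDP changed by 952.24/1160.16 − 1 = -0.1792, i.e. -17.92%.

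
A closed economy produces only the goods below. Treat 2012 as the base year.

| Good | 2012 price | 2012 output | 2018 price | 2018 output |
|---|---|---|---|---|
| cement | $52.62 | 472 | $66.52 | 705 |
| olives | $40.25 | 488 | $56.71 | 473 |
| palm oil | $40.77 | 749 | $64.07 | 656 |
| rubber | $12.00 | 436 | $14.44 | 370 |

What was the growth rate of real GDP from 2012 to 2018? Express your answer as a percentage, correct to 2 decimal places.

Real GDP 2012 = Nominal GDP 2012 = 52.62·472 + 40.25·488 + 40.77·749 + 12.00·436 = 80247.37.
Real GDP 2018 (at 2012 prices) = 52.62·705 + 40.25·473 + 40.77·656 + 12.00·370 = 87320.47.
Real growth = 87320.47/80247.37 − 1 = 0.0881.

8.81%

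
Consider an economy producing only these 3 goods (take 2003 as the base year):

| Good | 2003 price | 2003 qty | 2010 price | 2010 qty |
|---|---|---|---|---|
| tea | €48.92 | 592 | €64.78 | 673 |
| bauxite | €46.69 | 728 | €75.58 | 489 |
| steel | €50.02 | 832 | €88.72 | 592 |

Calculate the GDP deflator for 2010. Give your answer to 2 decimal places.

155.89

Nominal GDP 2010 = 64.78·673 + 75.58·489 + 88.72·592 = 133077.80.
Real GDP 2010 (at 2003 prices) = 48.92·673 + 46.69·489 + 50.02·592 = 85366.41.
Deflator = Nominal/Real × 100 = 133077.80/85366.41 × 100 = 155.890.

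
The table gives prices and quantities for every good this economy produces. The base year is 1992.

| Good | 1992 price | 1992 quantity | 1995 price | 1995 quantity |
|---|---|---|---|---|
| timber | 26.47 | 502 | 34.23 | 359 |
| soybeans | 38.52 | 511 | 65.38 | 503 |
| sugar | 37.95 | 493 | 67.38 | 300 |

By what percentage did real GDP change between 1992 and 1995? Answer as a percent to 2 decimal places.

-22.09%

Real GDP 1992 = Nominal GDP 1992 = 26.47·502 + 38.52·511 + 37.95·493 = 51681.01.
Real GDP 1995 (at 1992 prices) = 26.47·359 + 38.52·503 + 37.95·300 = 40263.29.
Real growth = 40263.29/51681.01 − 1 = -0.2209.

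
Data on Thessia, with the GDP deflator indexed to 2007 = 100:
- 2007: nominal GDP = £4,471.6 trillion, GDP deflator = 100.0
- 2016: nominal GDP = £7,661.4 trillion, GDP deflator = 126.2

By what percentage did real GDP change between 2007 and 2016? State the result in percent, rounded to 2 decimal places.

35.76%

Real GDP 2007 = 4471.6 / 1.000 = 4471.60.
Real GDP 2016 = 7661.4 / 1.262 = 6070.84.
Real growth = 6070.84 / 4471.60 − 1 = 0.3576.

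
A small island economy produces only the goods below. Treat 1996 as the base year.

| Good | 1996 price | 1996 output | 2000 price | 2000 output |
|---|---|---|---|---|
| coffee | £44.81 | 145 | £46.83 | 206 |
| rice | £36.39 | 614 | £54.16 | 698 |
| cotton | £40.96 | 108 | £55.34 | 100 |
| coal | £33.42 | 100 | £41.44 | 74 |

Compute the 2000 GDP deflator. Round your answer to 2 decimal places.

Nominal GDP 2000 = 46.83·206 + 54.16·698 + 55.34·100 + 41.44·74 = 56051.22.
Real GDP 2000 (at 1996 prices) = 44.81·206 + 36.39·698 + 40.96·100 + 33.42·74 = 41200.16.
Deflator = Nominal/Real × 100 = 56051.22/41200.16 × 100 = 136.046.

136.05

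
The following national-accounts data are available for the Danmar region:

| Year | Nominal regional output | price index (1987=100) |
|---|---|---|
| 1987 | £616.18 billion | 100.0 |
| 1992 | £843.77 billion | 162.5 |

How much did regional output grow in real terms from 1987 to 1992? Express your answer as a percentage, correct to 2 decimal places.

Deflate each year: 1987 → 616.18/1.000 = 616.18; 1992 → 843.77/1.625 = 519.24.
So real regional output changed by 519.24/616.18 − 1 = -0.1573, i.e. -15.73%.

-15.73%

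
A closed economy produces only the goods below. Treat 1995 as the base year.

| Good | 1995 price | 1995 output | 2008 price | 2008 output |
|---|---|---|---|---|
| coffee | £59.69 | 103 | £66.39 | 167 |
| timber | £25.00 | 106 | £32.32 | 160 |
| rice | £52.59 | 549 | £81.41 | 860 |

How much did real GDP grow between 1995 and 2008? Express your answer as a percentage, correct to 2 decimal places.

Real GDP 1995 = Nominal GDP 1995 = 59.69·103 + 25.00·106 + 52.59·549 = 37669.98.
Real GDP 2008 (at 1995 prices) = 59.69·167 + 25.00·160 + 52.59·860 = 59195.63.
Real growth = 59195.63/37669.98 − 1 = 0.5714.

57.14%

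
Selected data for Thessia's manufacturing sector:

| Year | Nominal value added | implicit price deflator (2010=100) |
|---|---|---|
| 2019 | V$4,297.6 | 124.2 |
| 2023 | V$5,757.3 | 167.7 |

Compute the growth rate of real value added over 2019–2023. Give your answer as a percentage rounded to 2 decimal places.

Real value added 2019 = 4297.6 / 1.242 = 3460.23.
Real value added 2023 = 5757.3 / 1.677 = 3433.09.
Real growth = 3433.09 / 3460.23 − 1 = -0.0078.

-0.78%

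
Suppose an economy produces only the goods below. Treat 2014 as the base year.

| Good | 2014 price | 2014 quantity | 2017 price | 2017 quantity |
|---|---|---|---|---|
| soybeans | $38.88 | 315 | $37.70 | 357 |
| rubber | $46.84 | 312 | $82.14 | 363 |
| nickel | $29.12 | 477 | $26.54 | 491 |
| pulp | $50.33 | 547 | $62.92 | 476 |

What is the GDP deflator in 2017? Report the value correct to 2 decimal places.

124.76

Nominal GDP 2017 = 37.70·357 + 82.14·363 + 26.54·491 + 62.92·476 = 86256.78.
Real GDP 2017 (at 2014 prices) = 38.88·357 + 46.84·363 + 29.12·491 + 50.33·476 = 69138.08.
Deflator = Nominal/Real × 100 = 86256.78/69138.08 × 100 = 124.760.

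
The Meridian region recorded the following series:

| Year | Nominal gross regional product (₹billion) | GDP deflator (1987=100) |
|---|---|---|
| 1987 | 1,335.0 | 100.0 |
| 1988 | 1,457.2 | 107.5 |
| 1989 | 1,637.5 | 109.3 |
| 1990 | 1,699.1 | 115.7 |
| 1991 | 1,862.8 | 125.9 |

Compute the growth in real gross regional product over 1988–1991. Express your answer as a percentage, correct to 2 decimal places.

9.15%

Real gross regional product 1988 = 1457.2/1.075 = 1355.53.
Real gross regional product 1991 = 1862.8/1.259 = 1479.59.
Change = 1479.59/1355.53 − 1 = 0.0915.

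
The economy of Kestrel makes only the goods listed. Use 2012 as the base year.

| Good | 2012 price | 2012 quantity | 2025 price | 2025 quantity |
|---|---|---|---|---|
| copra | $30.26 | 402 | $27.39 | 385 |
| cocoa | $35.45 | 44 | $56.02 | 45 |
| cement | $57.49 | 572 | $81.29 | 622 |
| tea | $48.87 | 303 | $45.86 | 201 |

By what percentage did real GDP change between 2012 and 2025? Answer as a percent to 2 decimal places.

-4.22%

Real GDP 2012 = Nominal GDP 2012 = 30.26·402 + 35.45·44 + 57.49·572 + 48.87·303 = 61416.21.
Real GDP 2025 (at 2012 prices) = 30.26·385 + 35.45·45 + 57.49·622 + 48.87·201 = 58827.00.
Real growth = 58827.00/61416.21 − 1 = -0.0422.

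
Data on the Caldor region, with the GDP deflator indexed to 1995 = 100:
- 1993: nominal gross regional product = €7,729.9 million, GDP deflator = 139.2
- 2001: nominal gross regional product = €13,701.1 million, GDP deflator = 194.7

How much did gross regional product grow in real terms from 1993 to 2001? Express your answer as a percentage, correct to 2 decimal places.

26.72%

Deflate each year: 1993 → 7729.9/1.392 = 5553.09; 2001 → 13701.1/1.947 = 7037.03.
So real gross regional product changed by 7037.03/5553.09 − 1 = 0.2672, i.e. 26.72%.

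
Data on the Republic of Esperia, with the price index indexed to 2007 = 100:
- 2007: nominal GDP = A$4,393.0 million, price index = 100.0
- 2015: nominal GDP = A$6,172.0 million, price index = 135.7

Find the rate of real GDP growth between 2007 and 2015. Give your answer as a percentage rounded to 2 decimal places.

Real GDP 2007 = 4393.0 / 1.000 = 4393.00.
Real GDP 2015 = 6172.0 / 1.357 = 4548.27.
Real growth = 4548.27 / 4393.00 − 1 = 0.0353.

3.53%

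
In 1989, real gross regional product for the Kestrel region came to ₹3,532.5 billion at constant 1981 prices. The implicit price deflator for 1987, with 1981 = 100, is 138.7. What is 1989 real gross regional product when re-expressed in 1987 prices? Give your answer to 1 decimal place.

Real gross regional product in 1987 prices = Real gross regional product in 1981 prices × (P_1987/P_1981) = 3532.5 × 1.387 = 4899.58.

₹4,899.6 billion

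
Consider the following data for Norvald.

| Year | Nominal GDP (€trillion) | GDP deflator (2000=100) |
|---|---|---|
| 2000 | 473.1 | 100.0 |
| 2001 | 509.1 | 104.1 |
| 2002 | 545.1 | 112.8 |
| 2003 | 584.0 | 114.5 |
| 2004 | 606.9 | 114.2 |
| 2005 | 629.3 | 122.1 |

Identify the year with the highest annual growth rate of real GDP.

2003

2001: real = 509.1/1.041 = 489.05; growth vs 2000 (473.10) = 3.37%.
2002: real = 545.1/1.128 = 483.24; growth vs 2001 (489.05) = -1.19%.
2003: real = 584.0/1.145 = 510.04; growth vs 2002 (483.24) = 5.55%.
2004: real = 606.9/1.142 = 531.44; growth vs 2003 (510.04) = 4.20%.
2005: real = 629.3/1.221 = 515.40; growth vs 2004 (531.44) = -3.02%.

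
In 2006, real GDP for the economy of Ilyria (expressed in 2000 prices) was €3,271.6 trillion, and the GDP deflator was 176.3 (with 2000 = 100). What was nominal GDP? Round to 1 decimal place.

Nominal GDP = Real × (GDP deflator/100) = 3271.6 × 1.763 = 5767.83.

€5,767.8 trillion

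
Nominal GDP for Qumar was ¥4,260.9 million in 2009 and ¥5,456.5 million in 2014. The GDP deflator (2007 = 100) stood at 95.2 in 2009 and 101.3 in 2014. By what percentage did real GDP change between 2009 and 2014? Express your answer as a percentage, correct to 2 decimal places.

20.35%

Deflate each year: 2009 → 4260.9/0.952 = 4475.74; 2014 → 5456.5/1.013 = 5386.48.
So real GDP changed by 5386.48/4475.74 − 1 = 0.2035, i.e. 20.35%.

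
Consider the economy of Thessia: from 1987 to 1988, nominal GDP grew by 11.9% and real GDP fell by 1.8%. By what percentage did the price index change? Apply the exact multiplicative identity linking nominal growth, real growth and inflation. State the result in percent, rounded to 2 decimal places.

(1 + g_nom) = (1 + g_real)(1 + π), so π = 1.1190 / 0.9820 − 1 = 0.13951.

13.95%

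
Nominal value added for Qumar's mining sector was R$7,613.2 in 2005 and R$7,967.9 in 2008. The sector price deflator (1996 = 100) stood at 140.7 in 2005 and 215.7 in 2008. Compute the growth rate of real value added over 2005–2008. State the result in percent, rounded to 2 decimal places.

Real value added 2005 = 7613.2 / 1.407 = 5410.95.
Real value added 2008 = 7967.9 / 2.157 = 3693.97.
Real growth = 3693.97 / 5410.95 − 1 = -0.3173.

-31.73%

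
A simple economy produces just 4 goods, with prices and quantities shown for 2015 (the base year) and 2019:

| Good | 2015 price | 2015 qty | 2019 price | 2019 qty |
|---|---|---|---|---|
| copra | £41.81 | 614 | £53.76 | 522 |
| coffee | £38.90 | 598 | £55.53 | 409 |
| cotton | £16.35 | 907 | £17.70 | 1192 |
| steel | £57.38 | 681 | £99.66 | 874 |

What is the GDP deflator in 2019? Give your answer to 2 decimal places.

148.06

Nominal GDP 2019 = 53.76·522 + 55.53·409 + 17.70·1192 + 99.66·874 = 158975.73.
Real GDP 2019 (at 2015 prices) = 41.81·522 + 38.90·409 + 16.35·1192 + 57.38·874 = 107374.24.
Deflator = Nominal/Real × 100 = 158975.73/107374.24 × 100 = 148.058.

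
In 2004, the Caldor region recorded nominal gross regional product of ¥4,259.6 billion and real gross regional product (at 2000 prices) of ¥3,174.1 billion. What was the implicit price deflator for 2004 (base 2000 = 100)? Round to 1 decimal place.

134.2

implicit price deflator = (Nominal / Real) × 100 = 4259.6 / 3174.1 × 100 = 134.20.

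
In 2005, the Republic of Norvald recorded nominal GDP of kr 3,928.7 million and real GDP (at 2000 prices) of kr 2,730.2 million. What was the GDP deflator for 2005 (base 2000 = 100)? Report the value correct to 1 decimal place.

143.9

GDP deflator = (Nominal / Real) × 100 = 3928.7 / 2730.2 × 100 = 143.90.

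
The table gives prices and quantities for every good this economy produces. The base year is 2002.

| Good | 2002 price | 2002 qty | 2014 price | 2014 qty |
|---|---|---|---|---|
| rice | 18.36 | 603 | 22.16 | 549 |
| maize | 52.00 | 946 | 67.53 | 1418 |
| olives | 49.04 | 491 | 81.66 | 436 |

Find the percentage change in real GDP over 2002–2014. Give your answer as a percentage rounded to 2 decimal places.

Real GDP 2002 = Nominal GDP 2002 = 18.36·603 + 52.00·946 + 49.04·491 = 84341.72.
Real GDP 2014 (at 2002 prices) = 18.36·549 + 52.00·1418 + 49.04·436 = 105197.08.
Real growth = 105197.08/84341.72 − 1 = 0.2473.

24.73%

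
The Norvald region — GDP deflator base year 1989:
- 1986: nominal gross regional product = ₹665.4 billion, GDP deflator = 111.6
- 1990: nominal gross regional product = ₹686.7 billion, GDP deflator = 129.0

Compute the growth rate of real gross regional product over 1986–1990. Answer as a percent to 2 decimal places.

Real gross regional product 1986 = 665.4 / 1.116 = 596.24.
Real gross regional product 1990 = 686.7 / 1.290 = 532.33.
Real growth = 532.33 / 596.24 − 1 = -0.1072.

-10.72%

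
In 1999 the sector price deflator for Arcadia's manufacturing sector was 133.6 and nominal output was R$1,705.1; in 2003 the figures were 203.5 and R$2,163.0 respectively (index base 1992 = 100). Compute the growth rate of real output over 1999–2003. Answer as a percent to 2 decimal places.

Real output 1999 = 1705.1 / 1.336 = 1276.27.
Real output 2003 = 2163.0 / 2.035 = 1062.90.
Real growth = 1062.90 / 1276.27 − 1 = -0.1672.

-16.72%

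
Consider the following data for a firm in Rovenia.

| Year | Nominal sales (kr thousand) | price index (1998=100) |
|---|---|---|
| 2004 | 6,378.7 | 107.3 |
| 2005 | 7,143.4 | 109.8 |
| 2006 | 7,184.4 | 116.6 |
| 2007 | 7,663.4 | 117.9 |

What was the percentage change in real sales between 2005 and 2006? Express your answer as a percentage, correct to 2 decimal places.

-5.29%

Real sales 2005 = 7143.4/1.098 = 6505.83.
Real sales 2006 = 7184.4/1.166 = 6161.58.
Change = 6161.58/6505.83 − 1 = -0.0529.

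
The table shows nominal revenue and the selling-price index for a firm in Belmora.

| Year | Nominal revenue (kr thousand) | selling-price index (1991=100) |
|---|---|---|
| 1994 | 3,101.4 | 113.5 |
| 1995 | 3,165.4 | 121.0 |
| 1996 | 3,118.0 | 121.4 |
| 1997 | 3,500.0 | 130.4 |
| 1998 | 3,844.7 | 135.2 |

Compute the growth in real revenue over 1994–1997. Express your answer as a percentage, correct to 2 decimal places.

-1.77%

Real revenue 1994 = 3101.4/1.135 = 2732.51.
Real revenue 1997 = 3500.0/1.304 = 2684.05.
Change = 2684.05/2732.51 − 1 = -0.0177.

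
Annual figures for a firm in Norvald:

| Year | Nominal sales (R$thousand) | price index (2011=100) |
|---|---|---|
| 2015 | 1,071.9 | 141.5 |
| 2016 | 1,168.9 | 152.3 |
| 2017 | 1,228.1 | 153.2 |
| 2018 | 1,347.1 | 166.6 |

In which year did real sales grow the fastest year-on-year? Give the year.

2017

2016: real = 1168.9/1.523 = 767.50; growth vs 2015 (757.53) = 1.32%.
2017: real = 1228.1/1.532 = 801.63; growth vs 2016 (767.50) = 4.45%.
2018: real = 1347.1/1.666 = 808.58; growth vs 2017 (801.63) = 0.87%.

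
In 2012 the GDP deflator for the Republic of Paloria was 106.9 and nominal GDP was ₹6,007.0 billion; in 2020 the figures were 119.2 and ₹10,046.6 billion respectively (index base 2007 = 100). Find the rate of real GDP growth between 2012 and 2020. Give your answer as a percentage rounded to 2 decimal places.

Deflate each year: 2012 → 6007.0/1.069 = 5619.27; 2020 → 10046.6/1.192 = 8428.36.
So real GDP changed by 8428.36/5619.27 − 1 = 0.4999, i.e. 49.99%.

49.99%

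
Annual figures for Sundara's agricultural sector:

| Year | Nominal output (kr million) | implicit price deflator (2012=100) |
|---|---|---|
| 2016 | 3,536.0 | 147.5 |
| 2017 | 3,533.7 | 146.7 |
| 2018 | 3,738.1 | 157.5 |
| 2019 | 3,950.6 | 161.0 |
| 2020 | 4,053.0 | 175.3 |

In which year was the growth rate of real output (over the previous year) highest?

2017: real = 3533.7/1.467 = 2408.79; growth vs 2016 (2397.29) = 0.48%.
2018: real = 3738.1/1.575 = 2373.40; growth vs 2017 (2408.79) = -1.47%.
2019: real = 3950.6/1.610 = 2453.79; growth vs 2018 (2373.40) = 3.39%.
2020: real = 4053.0/1.753 = 2312.04; growth vs 2019 (2453.79) = -5.78%.

2019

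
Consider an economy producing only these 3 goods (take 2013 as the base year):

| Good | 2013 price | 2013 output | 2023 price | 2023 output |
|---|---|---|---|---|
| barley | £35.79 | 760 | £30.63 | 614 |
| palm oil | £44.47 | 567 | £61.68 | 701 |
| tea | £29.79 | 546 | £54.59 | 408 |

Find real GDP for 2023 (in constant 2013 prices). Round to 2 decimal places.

£65302.85

Real GDP 2023 = Σ (p_2013 × q_2023) = 35.79·614 + 44.47·701 + 29.79·408 = 65302.85.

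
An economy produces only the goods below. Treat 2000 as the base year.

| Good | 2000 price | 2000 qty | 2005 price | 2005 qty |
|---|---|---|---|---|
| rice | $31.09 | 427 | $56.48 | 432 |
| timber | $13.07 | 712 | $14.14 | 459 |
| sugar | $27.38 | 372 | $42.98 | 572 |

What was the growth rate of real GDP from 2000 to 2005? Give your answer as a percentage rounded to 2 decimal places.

Real GDP 2000 = Nominal GDP 2000 = 31.09·427 + 13.07·712 + 27.38·372 = 32766.63.
Real GDP 2005 (at 2000 prices) = 31.09·432 + 13.07·459 + 27.38·572 = 35091.37.
Real growth = 35091.37/32766.63 − 1 = 0.0709.

7.09%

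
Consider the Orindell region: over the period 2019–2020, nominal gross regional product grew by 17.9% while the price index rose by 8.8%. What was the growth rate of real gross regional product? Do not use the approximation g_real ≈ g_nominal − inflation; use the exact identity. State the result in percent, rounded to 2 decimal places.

8.36%

(1 + g_nom) = (1 + g_real)(1 + π), so g_real = 1.1790 / 1.0880 − 1 = 0.08364.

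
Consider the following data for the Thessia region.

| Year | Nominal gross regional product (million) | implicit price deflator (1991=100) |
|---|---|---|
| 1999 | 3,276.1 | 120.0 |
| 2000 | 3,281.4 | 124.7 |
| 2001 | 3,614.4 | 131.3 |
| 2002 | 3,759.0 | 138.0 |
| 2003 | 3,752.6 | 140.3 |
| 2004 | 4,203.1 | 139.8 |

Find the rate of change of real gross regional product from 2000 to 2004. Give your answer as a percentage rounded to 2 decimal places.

Real gross regional product 2000 = 3281.4/1.247 = 2631.44.
Real gross regional product 2004 = 4203.1/1.398 = 3006.51.
Change = 3006.51/2631.44 − 1 = 0.1425.

14.25%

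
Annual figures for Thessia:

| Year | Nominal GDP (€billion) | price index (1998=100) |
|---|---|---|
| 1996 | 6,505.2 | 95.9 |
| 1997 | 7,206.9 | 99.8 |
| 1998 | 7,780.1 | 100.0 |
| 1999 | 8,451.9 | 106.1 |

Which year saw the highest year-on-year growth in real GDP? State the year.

1998

1997: real = 7206.9/0.998 = 7221.34; growth vs 1996 (6783.32) = 6.46%.
1998: real = 7780.1/1.000 = 7780.10; growth vs 1997 (7221.34) = 7.74%.
1999: real = 8451.9/1.061 = 7965.98; growth vs 1998 (7780.10) = 2.39%.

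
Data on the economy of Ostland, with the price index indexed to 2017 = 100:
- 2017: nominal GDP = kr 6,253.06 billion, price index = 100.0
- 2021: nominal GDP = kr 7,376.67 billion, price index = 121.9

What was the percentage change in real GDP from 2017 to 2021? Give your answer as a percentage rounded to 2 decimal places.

Deflate each year: 2017 → 6253.06/1.000 = 6253.06; 2021 → 7376.67/1.219 = 6051.41.
So real GDP changed by 6051.41/6253.06 − 1 = -0.0322, i.e. -3.22%.

-3.22%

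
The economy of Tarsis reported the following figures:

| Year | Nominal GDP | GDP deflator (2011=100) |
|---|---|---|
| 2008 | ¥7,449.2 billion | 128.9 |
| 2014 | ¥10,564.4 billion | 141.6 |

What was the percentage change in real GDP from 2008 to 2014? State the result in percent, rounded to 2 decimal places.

29.10%

Deflate each year: 2008 → 7449.2/1.289 = 5779.05; 2014 → 10564.4/1.416 = 7460.73.
So real GDP changed by 7460.73/5779.05 − 1 = 0.2910, i.e. 29.10%.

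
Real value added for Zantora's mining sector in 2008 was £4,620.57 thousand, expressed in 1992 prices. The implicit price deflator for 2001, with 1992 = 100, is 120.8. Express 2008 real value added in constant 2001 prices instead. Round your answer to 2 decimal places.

£5,581.65 thousand

Real value added in 2001 prices = Real value added in 1992 prices × (P_2001/P_1992) = 4620.57 × 1.208 = 5581.65.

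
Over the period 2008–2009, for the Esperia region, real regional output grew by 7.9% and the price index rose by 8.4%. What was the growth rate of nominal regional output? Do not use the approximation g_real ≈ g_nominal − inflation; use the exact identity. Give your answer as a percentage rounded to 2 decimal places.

(1 + g_nom) = (1 + g_real)(1 + π) = 1.0790 × 1.0840 = 1.16964.

16.96%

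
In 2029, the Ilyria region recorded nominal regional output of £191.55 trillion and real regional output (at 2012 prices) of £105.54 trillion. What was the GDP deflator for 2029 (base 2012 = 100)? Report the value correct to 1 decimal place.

GDP deflator = (Nominal / Real) × 100 = 191.55 / 105.54 × 100 = 181.50.

181.5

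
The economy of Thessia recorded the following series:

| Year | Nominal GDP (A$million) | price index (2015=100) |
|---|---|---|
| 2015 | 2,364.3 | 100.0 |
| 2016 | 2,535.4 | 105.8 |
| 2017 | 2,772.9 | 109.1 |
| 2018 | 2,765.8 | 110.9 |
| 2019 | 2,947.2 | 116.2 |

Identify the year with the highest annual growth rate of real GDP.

2017

2016: real = 2535.4/1.058 = 2396.41; growth vs 2015 (2364.30) = 1.36%.
2017: real = 2772.9/1.091 = 2541.61; growth vs 2016 (2396.41) = 6.06%.
2018: real = 2765.8/1.109 = 2493.96; growth vs 2017 (2541.61) = -1.87%.
2019: real = 2947.2/1.162 = 2536.32; growth vs 2018 (2493.96) = 1.70%.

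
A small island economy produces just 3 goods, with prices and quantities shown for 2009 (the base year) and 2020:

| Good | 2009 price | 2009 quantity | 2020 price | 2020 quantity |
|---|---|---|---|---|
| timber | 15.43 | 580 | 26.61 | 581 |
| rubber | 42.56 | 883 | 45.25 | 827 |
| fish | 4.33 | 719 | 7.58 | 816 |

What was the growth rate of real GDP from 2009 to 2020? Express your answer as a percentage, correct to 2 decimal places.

Real GDP 2009 = Nominal GDP 2009 = 15.43·580 + 42.56·883 + 4.33·719 = 49643.15.
Real GDP 2020 (at 2009 prices) = 15.43·581 + 42.56·827 + 4.33·816 = 47695.23.
Real growth = 47695.23/49643.15 − 1 = -0.0392.

-3.92%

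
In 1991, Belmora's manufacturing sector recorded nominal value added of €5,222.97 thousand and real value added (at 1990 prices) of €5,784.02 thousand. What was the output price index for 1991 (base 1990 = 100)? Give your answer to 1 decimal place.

output price index = (Nominal / Real) × 100 = 5222.97 / 5784.02 × 100 = 90.30.

90.3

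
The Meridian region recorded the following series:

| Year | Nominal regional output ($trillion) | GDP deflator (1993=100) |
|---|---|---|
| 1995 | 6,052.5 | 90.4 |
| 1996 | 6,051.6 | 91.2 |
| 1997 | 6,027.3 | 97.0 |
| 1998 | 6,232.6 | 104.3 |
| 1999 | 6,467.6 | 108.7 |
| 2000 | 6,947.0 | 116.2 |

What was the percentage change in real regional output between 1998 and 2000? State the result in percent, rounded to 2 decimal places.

0.05%

Real regional output 1998 = 6232.6/1.043 = 5975.65.
Real regional output 2000 = 6947.0/1.162 = 5978.49.
Change = 5978.49/5975.65 − 1 = 0.0005.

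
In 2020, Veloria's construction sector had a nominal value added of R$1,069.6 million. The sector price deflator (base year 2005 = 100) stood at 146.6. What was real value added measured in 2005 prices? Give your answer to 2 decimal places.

Real value added = Nominal / (sector price deflator/100) = 1069.6 / 1.466 = 729.60.

R$729.60 million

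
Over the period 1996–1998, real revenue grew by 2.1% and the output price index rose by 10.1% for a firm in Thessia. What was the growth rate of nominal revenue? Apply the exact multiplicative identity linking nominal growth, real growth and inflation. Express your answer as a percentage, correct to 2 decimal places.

(1 + g_nom) = (1 + g_real)(1 + π) = 1.0210 × 1.1010 = 1.12412.

12.41%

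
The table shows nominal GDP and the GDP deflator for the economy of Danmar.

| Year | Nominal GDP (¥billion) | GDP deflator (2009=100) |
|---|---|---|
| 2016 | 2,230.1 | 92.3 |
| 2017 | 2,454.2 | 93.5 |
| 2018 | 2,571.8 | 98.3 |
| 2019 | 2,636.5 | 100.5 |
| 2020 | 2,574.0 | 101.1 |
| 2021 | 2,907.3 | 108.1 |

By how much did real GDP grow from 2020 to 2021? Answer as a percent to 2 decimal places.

Real GDP 2020 = 2574.0/1.011 = 2545.99.
Real GDP 2021 = 2907.3/1.081 = 2689.45.
Change = 2689.45/2545.99 − 1 = 0.0563.

5.63%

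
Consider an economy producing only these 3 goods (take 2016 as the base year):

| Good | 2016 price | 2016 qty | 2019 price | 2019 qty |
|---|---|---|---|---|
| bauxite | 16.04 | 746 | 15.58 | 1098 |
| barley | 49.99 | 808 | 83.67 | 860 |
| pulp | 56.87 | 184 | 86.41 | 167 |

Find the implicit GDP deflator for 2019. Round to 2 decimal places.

147.64

Nominal GDP 2019 = 15.58·1098 + 83.67·860 + 86.41·167 = 103493.51.
Real GDP 2019 (at 2016 prices) = 16.04·1098 + 49.99·860 + 56.87·167 = 70100.61.
Deflator = Nominal/Real × 100 = 103493.51/70100.61 × 100 = 147.636.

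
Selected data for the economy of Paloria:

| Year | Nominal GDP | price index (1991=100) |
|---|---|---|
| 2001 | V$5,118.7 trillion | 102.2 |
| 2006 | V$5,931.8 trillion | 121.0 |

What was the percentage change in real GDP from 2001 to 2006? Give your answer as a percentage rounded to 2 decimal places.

Deflate each year: 2001 → 5118.7/1.022 = 5008.51; 2006 → 5931.8/1.210 = 4902.31.
So real GDP changed by 4902.31/5008.51 − 1 = -0.0212, i.e. -2.12%.

-2.12%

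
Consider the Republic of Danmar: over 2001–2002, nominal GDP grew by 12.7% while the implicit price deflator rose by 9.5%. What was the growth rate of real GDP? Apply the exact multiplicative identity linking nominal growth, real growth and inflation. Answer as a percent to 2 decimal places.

(1 + g_nom) = (1 + g_real)(1 + π), so g_real = 1.1270 / 1.0950 − 1 = 0.02922.

2.92%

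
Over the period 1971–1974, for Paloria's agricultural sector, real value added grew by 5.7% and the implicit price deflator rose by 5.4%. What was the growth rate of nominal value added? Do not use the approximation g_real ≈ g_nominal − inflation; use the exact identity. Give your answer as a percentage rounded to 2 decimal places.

11.41%

(1 + g_nom) = (1 + g_real)(1 + π) = 1.0570 × 1.0540 = 1.11408.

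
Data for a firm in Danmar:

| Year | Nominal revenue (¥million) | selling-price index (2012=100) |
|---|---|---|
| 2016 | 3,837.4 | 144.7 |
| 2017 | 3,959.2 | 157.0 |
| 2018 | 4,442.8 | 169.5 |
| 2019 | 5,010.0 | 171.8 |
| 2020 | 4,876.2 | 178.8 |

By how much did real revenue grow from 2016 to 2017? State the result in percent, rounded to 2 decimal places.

-4.91%

Real revenue 2016 = 3837.4/1.447 = 2651.97.
Real revenue 2017 = 3959.2/1.570 = 2521.78.
Change = 2521.78/2651.97 − 1 = -0.0491.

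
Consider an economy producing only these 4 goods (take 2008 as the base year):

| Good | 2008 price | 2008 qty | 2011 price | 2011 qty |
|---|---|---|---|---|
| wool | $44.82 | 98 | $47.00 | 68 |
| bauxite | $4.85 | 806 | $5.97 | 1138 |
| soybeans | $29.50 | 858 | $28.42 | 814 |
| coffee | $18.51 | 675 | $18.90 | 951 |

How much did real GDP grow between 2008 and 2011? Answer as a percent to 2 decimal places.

8.84%

Real GDP 2008 = Nominal GDP 2008 = 44.82·98 + 4.85·806 + 29.50·858 + 18.51·675 = 46106.71.
Real GDP 2011 (at 2008 prices) = 44.82·68 + 4.85·1138 + 29.50·814 + 18.51·951 = 50183.07.
Real growth = 50183.07/46106.71 − 1 = 0.0884.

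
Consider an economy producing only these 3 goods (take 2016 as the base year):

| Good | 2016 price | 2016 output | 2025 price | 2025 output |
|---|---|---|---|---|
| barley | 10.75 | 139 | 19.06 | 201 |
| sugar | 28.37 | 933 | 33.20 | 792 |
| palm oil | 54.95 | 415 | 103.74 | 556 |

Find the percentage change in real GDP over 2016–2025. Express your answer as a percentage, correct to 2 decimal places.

Real GDP 2016 = Nominal GDP 2016 = 10.75·139 + 28.37·933 + 54.95·415 = 50767.71.
Real GDP 2025 (at 2016 prices) = 10.75·201 + 28.37·792 + 54.95·556 = 55181.99.
Real growth = 55181.99/50767.71 − 1 = 0.0870.

8.70%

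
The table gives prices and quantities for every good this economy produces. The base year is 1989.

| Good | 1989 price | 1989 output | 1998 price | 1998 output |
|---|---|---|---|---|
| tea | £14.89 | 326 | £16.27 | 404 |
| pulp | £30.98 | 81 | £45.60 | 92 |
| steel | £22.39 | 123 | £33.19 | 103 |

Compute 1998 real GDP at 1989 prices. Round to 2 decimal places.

£11171.89

Real GDP 1998 = Σ (p_1989 × q_1998) = 14.89·404 + 30.98·92 + 22.39·103 = 11171.89.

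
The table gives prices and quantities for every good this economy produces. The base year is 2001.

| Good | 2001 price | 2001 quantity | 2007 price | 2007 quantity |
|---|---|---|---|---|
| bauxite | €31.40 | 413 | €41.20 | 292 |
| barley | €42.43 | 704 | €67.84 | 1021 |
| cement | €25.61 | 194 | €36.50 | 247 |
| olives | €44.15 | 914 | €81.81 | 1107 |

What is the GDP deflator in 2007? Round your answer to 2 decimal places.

Nominal GDP 2007 = 41.20·292 + 67.84·1021 + 36.50·247 + 81.81·1107 = 180874.21.
Real GDP 2007 (at 2001 prices) = 31.40·292 + 42.43·1021 + 25.61·247 + 44.15·1107 = 107689.55.
Deflator = Nominal/Real × 100 = 180874.21/107689.55 × 100 = 167.959.

167.96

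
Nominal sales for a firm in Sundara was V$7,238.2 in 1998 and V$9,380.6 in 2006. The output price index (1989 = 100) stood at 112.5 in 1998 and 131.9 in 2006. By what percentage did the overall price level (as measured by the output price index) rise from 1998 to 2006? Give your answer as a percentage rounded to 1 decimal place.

17.2%

Price-level change = 131.9 / 112.5 − 1 = 0.1724.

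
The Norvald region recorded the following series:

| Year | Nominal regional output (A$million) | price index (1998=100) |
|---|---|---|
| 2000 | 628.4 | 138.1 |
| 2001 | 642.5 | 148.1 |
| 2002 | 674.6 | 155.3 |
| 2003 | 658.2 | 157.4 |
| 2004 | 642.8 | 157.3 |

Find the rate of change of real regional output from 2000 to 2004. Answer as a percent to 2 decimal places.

-10.19%

Real regional output 2000 = 628.4/1.381 = 455.03.
Real regional output 2004 = 642.8/1.573 = 408.65.
Change = 408.65/455.03 − 1 = -0.1019.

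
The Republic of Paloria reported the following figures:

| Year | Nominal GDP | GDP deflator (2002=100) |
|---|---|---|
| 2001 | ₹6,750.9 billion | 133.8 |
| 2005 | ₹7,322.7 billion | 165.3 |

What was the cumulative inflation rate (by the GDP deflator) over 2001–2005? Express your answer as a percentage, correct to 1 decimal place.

Price-level change = 165.3 / 133.8 − 1 = 0.2354.

23.5%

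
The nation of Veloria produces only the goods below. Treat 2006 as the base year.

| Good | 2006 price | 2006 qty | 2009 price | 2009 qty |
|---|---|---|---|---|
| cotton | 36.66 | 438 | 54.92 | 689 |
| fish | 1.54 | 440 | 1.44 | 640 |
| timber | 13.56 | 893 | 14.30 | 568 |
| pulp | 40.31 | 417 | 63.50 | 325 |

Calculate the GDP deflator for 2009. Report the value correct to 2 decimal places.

Nominal GDP 2009 = 54.92·689 + 1.44·640 + 14.30·568 + 63.50·325 = 67521.38.
Real GDP 2009 (at 2006 prices) = 36.66·689 + 1.54·640 + 13.56·568 + 40.31·325 = 47047.17.
Deflator = Nominal/Real × 100 = 67521.38/47047.17 × 100 = 143.518.

143.52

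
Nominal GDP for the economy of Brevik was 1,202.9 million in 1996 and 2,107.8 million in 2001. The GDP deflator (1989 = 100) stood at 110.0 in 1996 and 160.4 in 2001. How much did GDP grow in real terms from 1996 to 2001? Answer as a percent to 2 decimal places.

Deflate each year: 1996 → 1202.9/1.100 = 1093.55; 2001 → 2107.8/1.604 = 1314.09.
So real GDP changed by 1314.09/1093.55 − 1 = 0.2017, i.e. 20.17%.

20.17%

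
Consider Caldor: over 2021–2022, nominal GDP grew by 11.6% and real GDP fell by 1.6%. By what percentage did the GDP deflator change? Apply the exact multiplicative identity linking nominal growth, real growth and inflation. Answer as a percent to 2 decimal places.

(1 + g_nom) = (1 + g_real)(1 + π), so π = 1.1160 / 0.9840 − 1 = 0.13415.

13.41%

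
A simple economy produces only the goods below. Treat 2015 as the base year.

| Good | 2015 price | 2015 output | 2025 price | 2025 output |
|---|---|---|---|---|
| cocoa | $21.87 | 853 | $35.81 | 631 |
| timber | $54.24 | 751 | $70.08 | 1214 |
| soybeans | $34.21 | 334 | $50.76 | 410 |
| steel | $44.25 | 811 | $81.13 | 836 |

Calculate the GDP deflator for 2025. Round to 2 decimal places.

150.24

Nominal GDP 2025 = 35.81·631 + 70.08·1214 + 50.76·410 + 81.13·836 = 196309.51.
Real GDP 2025 (at 2015 prices) = 21.87·631 + 54.24·1214 + 34.21·410 + 44.25·836 = 130666.43.
Deflator = Nominal/Real × 100 = 196309.51/130666.43 × 100 = 150.237.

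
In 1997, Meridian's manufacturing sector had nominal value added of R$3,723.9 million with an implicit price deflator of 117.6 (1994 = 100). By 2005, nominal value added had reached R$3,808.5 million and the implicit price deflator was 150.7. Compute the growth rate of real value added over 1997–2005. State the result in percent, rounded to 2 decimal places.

Deflate each year: 1997 → 3723.9/1.176 = 3166.58; 2005 → 3808.5/1.507 = 2527.21.
So real value added changed by 2527.21/3166.58 − 1 = -0.2019, i.e. -20.19%.

-20.19%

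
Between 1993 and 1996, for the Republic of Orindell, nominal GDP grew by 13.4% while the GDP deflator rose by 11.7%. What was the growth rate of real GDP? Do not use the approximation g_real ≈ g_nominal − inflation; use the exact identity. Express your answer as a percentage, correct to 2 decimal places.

1.52%

(1 + g_nom) = (1 + g_real)(1 + π), so g_real = 1.1340 / 1.1170 − 1 = 0.01522.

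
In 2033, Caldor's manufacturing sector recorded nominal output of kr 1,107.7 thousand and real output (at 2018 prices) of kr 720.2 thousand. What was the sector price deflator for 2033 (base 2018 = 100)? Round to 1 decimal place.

sector price deflator = (Nominal / Real) × 100 = 1107.7 / 720.2 × 100 = 153.80.

153.8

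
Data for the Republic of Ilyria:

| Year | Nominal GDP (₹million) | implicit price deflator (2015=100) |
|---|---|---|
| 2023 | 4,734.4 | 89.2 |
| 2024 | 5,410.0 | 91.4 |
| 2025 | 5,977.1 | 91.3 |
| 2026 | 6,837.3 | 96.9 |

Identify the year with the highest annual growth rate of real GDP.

2024: real = 5410.0/0.914 = 5919.04; growth vs 2023 (5307.62) = 11.52%.
2025: real = 5977.1/0.913 = 6546.66; growth vs 2024 (5919.04) = 10.60%.
2026: real = 6837.3/0.969 = 7056.04; growth vs 2025 (6546.66) = 7.78%.

2024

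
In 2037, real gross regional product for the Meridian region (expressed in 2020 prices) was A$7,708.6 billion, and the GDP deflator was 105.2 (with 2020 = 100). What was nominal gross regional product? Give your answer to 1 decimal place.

Nominal gross regional product = Real × (GDP deflator/100) = 7708.6 × 1.052 = 8109.45.

A$8,109.4 billion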